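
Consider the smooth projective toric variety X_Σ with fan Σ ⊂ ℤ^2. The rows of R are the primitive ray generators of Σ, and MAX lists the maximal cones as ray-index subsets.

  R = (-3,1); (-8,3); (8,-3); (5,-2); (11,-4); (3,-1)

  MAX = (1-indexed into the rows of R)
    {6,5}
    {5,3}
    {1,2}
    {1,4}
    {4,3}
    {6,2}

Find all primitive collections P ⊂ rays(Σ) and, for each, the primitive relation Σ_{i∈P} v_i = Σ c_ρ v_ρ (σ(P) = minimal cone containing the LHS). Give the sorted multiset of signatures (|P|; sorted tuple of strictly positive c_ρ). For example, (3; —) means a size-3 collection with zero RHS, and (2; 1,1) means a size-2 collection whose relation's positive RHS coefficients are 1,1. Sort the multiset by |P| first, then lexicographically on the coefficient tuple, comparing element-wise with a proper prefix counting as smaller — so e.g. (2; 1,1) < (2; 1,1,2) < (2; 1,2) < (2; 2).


Minimal non-faces — 9 found among 6 rays, 6 max cones:

  P={1,6}:  v_{1} + v_{6} = 0  ⟹  sig = (2; —)
  P={2,3}:  v_{2} + v_{3} = 0  ⟹  sig = (2; —)
  P={1,3}:  v_{1} + v_{3} = v_{4}  ⟹  sig = (2; 1)
  P={1,5}:  v_{1} + v_{5} = v_{3}  ⟹  sig = (2; 1)
  P={2,4}:  v_{2} + v_{4} = v_{1}  ⟹  sig = (2; 1)
  P={2,5}:  v_{2} + v_{5} = v_{6}  ⟹  sig = (2; 1)
  P={3,6}:  v_{3} + v_{6} = v_{5}  ⟹  sig = (2; 1)
  P={4,6}:  v_{4} + v_{6} = v_{3}  ⟹  sig = (2; 1)
  P={4,5}:  v_{4} + v_{5} = 2·v_{3}  ⟹  sig = (2; 2)

so the primitive-relation signature multiset is
[(2; —), (2; —), (2; 1), (2; 1), (2; 1), (2; 1), (2; 1), (2; 1), (2; 2)]


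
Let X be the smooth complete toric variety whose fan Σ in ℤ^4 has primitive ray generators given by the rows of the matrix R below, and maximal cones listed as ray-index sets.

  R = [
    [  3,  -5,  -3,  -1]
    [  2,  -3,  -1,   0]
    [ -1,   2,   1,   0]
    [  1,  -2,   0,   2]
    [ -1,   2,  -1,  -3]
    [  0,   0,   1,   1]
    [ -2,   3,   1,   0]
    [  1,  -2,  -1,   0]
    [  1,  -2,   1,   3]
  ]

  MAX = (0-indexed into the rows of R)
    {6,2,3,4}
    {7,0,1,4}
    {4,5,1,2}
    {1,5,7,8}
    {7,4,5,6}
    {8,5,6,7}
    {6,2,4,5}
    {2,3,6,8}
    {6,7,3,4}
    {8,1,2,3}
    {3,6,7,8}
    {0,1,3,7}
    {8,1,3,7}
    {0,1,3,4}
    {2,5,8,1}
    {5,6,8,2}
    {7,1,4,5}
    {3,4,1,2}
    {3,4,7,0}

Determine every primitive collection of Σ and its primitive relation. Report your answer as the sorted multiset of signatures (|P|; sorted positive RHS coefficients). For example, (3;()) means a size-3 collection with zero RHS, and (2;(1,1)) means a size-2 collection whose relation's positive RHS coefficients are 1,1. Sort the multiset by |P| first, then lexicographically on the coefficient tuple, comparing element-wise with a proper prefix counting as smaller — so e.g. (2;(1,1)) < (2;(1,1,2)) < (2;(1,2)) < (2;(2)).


The 9 primitive collections of Σ (r=9, n=4):

  {1,6}:  v_{1} + v_{6} = 0  so sig = (2;())
  {2,7}:  v_{2} + v_{7} = 0  so sig = (2;())
  {4,8}:  v_{4} + v_{8} = 0  so sig = (2;())
  {3,5}:  v_{3} + v_{5} = v_{8}  so sig = (2;(1))
  {0,5}:  v_{0} + v_{5} = v_{1} + v_{7}  so sig = (2;(1,1))
  {0,2}:  v_{0} + v_{2} = v_{1} + v_{3} + v_{4}  so sig = (2;(1,1,1))
  {0,6}:  v_{0} + v_{6} = v_{3} + v_{4} + v_{7}  so sig = (2;(1,1,1))
  {0,8}:  v_{0} + v_{8} = v_{1} + v_{3} + v_{7}  so sig = (2;(1,1,1))
  {1,3,4,7}:  v_{1} + v_{3} + v_{4} + v_{7} = v_{0}  so sig = (4;(1))

so the primitive-relation signature multiset is
{ (2;()) ×3,  (2;(1)),  (2;(1,1)),  (2;(1,1,1)) ×3,  (4;(1)) }


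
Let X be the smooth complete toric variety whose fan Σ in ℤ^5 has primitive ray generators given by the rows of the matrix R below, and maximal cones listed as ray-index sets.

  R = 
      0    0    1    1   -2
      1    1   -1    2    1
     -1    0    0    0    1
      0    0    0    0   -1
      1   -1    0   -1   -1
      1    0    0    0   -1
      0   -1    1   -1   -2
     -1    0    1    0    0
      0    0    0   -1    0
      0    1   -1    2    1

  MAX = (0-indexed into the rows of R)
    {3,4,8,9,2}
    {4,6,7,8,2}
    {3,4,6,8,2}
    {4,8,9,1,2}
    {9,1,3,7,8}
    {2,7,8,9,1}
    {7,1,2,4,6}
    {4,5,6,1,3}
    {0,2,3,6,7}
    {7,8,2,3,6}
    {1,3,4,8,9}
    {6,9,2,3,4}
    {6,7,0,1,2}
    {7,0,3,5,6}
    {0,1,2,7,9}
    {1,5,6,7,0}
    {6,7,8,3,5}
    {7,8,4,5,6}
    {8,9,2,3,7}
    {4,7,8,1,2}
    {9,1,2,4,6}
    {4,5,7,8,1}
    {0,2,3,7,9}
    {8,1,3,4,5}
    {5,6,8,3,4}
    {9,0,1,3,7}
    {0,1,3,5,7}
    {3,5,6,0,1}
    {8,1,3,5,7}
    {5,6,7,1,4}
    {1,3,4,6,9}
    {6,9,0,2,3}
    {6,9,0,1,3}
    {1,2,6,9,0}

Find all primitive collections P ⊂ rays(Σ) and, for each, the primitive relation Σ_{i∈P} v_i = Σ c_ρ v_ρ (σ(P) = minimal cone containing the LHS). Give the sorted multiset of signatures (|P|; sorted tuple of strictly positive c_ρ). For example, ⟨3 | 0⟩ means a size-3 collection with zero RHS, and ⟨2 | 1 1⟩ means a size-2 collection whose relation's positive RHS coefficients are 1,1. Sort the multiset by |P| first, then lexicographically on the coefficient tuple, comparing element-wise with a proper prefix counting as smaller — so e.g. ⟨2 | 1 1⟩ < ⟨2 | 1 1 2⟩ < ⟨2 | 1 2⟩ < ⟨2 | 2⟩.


Σ has 11 primitive collections:

  P = {2,5}:  v_{2} + v_{5} = 0  ⇒ sig = ⟨2 | 0⟩
  P = {5,9}:  v_{5} + v_{9} = v_{1} + v_{3}  ⇒ sig = ⟨2 | 1 1⟩
  P = {0,8}:  v_{0} + v_{8} = v_{3} + v_{5} + v_{7}  ⇒ sig = ⟨2 | 1 1 1⟩
  P = {0,4}:  v_{0} + v_{4} = v_{1} + 2·v_{6}  ⇒ sig = ⟨2 | 1 2⟩
  P = {1,2,3}:  v_{1} + v_{2} + v_{3} = v_{9}  ⇒ sig = ⟨3 | 1⟩
  P = {1,6,8}:  v_{1} + v_{6} + v_{8} = v_{5}  ⇒ sig = ⟨3 | 1⟩
  P = {3,4,7}:  v_{3} + v_{4} + v_{7} = v_{6}  ⇒ sig = ⟨3 | 1⟩
  P = {6,8,9}:  v_{6} + v_{8} + v_{9} = v_{3}  ⇒ sig = ⟨3 | 1⟩
  P = {6,7,9}:  v_{6} + v_{7} + v_{9} = v_{0} + v_{2}  ⇒ sig = ⟨3 | 1 1⟩
  P = {4,7,9}:  v_{4} + v_{7} + v_{9} = v_{1} + v_{2} + v_{6}  ⇒ sig = ⟨3 | 1 1 1⟩
  P = {1,3,6,7}:  v_{1} + v_{3} + v_{6} + v_{7} = v_{0}  ⇒ sig = ⟨4 | 1⟩

Hence PRS(X_Σ) =
[⟨2 | 0⟩, ⟨2 | 1 1⟩, ⟨2 | 1 1 1⟩, ⟨2 | 1 2⟩, ⟨3 | 1⟩, ⟨3 | 1⟩, ⟨3 | 1⟩, ⟨3 | 1⟩, ⟨3 | 1 1⟩, ⟨3 | 1 1 1⟩, ⟨4 | 1⟩]


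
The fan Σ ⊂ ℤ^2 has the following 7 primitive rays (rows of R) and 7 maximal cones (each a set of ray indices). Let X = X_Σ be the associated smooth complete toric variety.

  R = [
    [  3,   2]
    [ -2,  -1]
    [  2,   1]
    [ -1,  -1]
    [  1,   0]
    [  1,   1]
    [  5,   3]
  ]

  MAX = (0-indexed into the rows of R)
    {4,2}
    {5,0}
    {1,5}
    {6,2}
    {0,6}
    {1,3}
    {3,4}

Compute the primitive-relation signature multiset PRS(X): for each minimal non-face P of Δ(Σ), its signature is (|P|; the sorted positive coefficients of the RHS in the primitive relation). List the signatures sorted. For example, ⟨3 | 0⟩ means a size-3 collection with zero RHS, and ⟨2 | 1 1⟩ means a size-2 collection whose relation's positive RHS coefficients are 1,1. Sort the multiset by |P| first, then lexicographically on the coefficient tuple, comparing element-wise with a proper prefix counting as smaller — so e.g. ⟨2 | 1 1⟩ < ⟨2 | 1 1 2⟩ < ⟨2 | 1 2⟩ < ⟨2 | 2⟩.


Primitive collections (14):

  P={1,2}:  v_{1} + v_{2} = 0  ⇒ sig = ⟨2 | 0⟩
  P={3,5}:  v_{3} + v_{5} = 0  ⇒ sig = ⟨2 | 0⟩
  P={0,1}:  v_{0} + v_{1} = v_{5}  ⇒ sig = ⟨2 | 1⟩
  P={0,2}:  v_{0} + v_{2} = v_{6}  ⇒ sig = ⟨2 | 1⟩
  P={0,3}:  v_{0} + v_{3} = v_{2}  ⇒ sig = ⟨2 | 1⟩
  P={1,4}:  v_{1} + v_{4} = v_{3}  ⇒ sig = ⟨2 | 1⟩
  P={1,6}:  v_{1} + v_{6} = v_{0}  ⇒ sig = ⟨2 | 1⟩
  P={2,3}:  v_{2} + v_{3} = v_{4}  ⇒ sig = ⟨2 | 1⟩
  P={2,5}:  v_{2} + v_{5} = v_{0}  ⇒ sig = ⟨2 | 1⟩
  P={4,5}:  v_{4} + v_{5} = v_{2}  ⇒ sig = ⟨2 | 1⟩
  P={0,4}:  v_{0} + v_{4} = 2·v_{2}  ⇒ sig = ⟨2 | 2⟩
  P={3,6}:  v_{3} + v_{6} = 2·v_{2}  ⇒ sig = ⟨2 | 2⟩
  P={5,6}:  v_{5} + v_{6} = 2·v_{0}  ⇒ sig = ⟨2 | 2⟩
  P={4,6}:  v_{4} + v_{6} = 3·v_{2}  ⇒ sig = ⟨2 | 3⟩

Signatures (|P|; sorted positive RHS coefficients), sorted:
    |P|=2: 14 collections, coeffs (), (), (1), (1), (1), (1), (1), (1), (1), (1), (2), (2), (2), (3)


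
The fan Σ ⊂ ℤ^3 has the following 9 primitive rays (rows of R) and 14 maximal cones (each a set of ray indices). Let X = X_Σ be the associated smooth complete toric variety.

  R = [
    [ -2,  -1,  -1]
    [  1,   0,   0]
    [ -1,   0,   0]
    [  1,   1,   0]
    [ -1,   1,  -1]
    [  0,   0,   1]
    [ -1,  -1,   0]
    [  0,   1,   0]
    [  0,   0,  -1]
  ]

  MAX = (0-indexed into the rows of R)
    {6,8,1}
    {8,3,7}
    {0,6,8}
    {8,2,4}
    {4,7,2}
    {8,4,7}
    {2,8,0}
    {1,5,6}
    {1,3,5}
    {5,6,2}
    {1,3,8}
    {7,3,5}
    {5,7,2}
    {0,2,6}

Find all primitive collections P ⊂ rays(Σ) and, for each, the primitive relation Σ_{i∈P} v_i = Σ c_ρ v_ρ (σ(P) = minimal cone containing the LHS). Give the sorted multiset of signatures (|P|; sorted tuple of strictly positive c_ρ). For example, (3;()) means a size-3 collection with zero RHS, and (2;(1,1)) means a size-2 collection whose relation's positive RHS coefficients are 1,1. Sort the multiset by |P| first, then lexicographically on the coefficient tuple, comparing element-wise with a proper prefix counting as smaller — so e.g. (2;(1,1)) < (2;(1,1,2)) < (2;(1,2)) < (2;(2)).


Δ(Σ) — 9 vertices, 17 min non-faces:

  • {1,2}:  v_{1} + v_{2} = 0  ⟹  sig = (2;())
  • {3,6}:  v_{3} + v_{6} = 0  ⟹  sig = (2;())
  • {5,8}:  v_{5} + v_{8} = 0  ⟹  sig = (2;())
  • {1,7}:  v_{1} + v_{7} = v_{3}  ⟹  sig = (2;(1))
  • {2,3}:  v_{2} + v_{3} = v_{7}  ⟹  sig = (2;(1))
  • {6,7}:  v_{6} + v_{7} = v_{2}  ⟹  sig = (2;(1))
  • {0,1}:  v_{0} + v_{1} = v_{6} + v_{8}  ⟹  sig = (2;(1,1))
  • {0,3}:  v_{0} + v_{3} = v_{2} + v_{8}  ⟹  sig = (2;(1,1))
  • {0,5}:  v_{0} + v_{5} = v_{2} + v_{6}  ⟹  sig = (2;(1,1))
  • {1,4}:  v_{1} + v_{4} = v_{7} + v_{8}  ⟹  sig = (2;(1,1))
  • {4,5}:  v_{4} + v_{5} = v_{2} + v_{7}  ⟹  sig = (2;(1,1))
  • {0,7}:  v_{0} + v_{7} = 2·v_{2} + v_{8}  ⟹  sig = (2;(1,2))
  • {3,4}:  v_{3} + v_{4} = 2·v_{7} + v_{8}  ⟹  sig = (2;(1,2))
  • {4,6}:  v_{4} + v_{6} = 2·v_{2} + v_{8}  ⟹  sig = (2;(1,2))
  • {0,4}:  v_{0} + v_{4} = 3·v_{2} + 2·v_{8}  ⟹  sig = (2;(2,3))
  • {2,6,8}:  v_{2} + v_{6} + v_{8} = v_{0}  ⟹  sig = (3;(1))
  • {2,7,8}:  v_{2} + v_{7} + v_{8} = v_{4}  ⟹  sig = (3;(1))

so the primitive-relation signature multiset is
    (2;())
    (2;())
    (2;())
    (2;(1))
    (2;(1))
    (2;(1))
    (2;(1,1))
    (2;(1,1))
    (2;(1,1))
    (2;(1,1))
    (2;(1,1))
    (2;(1,2))
    (2;(1,2))
    (2;(1,2))
    (2;(2,3))
    (3;(1))
    (3;(1))


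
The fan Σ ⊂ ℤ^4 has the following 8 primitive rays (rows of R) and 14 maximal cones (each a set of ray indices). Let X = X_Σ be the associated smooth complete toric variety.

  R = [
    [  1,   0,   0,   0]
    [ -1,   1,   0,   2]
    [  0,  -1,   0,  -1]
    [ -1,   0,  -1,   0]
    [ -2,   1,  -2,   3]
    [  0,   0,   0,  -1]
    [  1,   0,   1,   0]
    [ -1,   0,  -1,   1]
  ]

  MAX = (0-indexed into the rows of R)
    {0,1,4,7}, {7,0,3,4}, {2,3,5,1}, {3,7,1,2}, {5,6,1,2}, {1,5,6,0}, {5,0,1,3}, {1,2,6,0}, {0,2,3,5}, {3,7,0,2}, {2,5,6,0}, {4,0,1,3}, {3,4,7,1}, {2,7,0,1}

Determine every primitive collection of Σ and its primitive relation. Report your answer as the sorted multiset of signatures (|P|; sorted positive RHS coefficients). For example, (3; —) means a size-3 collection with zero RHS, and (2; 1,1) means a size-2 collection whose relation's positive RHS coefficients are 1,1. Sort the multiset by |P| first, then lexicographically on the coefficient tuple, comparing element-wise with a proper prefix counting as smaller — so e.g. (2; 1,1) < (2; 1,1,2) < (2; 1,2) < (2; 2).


Δ(Σ) — 8 vertices, 9 min non-faces:

  P = {3,6}:  v_{3} + v_{6} = 0 ; sig = (2; —)
  P = {5,7}:  v_{5} + v_{7} = v_{3} ; sig = (2; 1)
  P = {4,6}:  v_{4} + v_{6} = v_{0} + v_{1} + v_{7} ; sig = (2; 1,1,1)
  P = {6,7}:  v_{6} + v_{7} = v_{0} + v_{1} + v_{2} ; sig = (2; 1,1,1)
  P = {4,5}:  v_{4} + v_{5} = v_{0} + v_{1} + 2·v_{3} ; sig = (2; 1,1,2)
  P = {2,4}:  v_{2} + v_{4} = 2·v_{7} ; sig = (2; 2)
  P = {0,1,2,5}:  v_{0} + v_{1} + v_{2} + v_{5} = 0 ; sig = (4; —)
  P = {0,1,2,3}:  v_{0} + v_{1} + v_{2} + v_{3} = v_{7} ; sig = (4; 1)
  P = {0,1,3,7}:  v_{0} + v_{1} + v_{3} + v_{7} = v_{4} ; sig = (4; 1)

so the primitive-relation signature multiset is
{ (2; —),  (2; 1),  (2; 1,1,1) ×2,  (2; 1,1,2),  (2; 2),  (4; —),  (4; 1) ×2 }


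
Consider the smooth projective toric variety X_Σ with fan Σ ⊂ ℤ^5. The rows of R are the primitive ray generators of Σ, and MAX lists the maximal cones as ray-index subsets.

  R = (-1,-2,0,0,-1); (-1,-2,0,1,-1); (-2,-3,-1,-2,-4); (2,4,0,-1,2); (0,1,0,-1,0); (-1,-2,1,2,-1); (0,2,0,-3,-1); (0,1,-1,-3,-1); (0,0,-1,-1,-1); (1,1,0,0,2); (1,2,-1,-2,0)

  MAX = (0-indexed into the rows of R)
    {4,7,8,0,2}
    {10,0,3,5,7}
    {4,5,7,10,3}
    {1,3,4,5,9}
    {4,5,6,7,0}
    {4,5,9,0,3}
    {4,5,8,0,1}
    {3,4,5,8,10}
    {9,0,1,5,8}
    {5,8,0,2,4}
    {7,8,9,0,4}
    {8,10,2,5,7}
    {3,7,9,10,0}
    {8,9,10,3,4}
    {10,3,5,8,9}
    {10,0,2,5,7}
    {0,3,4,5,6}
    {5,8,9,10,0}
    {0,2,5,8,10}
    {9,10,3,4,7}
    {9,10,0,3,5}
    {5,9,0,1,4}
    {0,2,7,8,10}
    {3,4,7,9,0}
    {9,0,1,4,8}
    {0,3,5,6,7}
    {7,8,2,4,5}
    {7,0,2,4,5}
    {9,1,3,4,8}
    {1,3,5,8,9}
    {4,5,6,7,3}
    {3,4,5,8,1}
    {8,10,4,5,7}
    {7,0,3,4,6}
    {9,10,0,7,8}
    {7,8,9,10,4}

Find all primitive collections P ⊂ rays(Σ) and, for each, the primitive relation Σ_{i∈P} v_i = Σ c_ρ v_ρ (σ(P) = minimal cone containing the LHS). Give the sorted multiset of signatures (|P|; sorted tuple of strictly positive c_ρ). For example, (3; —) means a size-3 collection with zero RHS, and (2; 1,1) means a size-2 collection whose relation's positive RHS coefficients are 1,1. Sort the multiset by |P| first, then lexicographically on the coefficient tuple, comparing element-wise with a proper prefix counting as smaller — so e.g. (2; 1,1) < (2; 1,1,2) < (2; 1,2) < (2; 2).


|primitive collections| = 20. Relations:

  • {1,10}:  v_{1} + v_{10} = v_{8}  ⇒ sig = (2; 1)
  • {1,6}:  v_{1} + v_{6} = v_{4} + v_{5} + v_{7}  ⇒ sig = (2; 1,1,1)
  • {1,7}:  v_{1} + v_{7} = v_{0} + v_{4} + v_{8}  ⇒ sig = (2; 1,1,1)
  • {2,3}:  v_{2} + v_{3} = v_{5} + v_{7} + v_{10}  ⇒ sig = (2; 1,1,1)
  • {6,8}:  v_{6} + v_{8} = v_{4} + v_{5} + v_{7} + v_{10}  ⇒ sig = (2; 1,1,1,1)
  • {6,10}:  v_{6} + v_{10} = v_{3} + v_{5} + 2·v_{7}  ⇒ sig = (2; 1,1,2)
  • {1,2}:  v_{1} + v_{2} = 2·v_{0} + v_{4} + v_{5} + 2·v_{8}  ⇒ sig = (2; 1,1,2,2)
  • {2,9}:  v_{2} + v_{9} = 2·v_{0} + v_{10}  ⇒ sig = (2; 1,2)
  • {6,9}:  v_{6} + v_{9} = 3·v_{0} + 2·v_{3} + v_{4}  ⇒ sig = (2; 1,2,3)
  • {2,6}:  v_{2} + v_{6} = 2·v_{5} + 3·v_{7}  ⇒ sig = (2; 2,3)
  • {0,1,3}:  v_{0} + v_{1} + v_{3} = 0  ⇒ sig = (3; —)
  • {0,3,8}:  v_{0} + v_{3} + v_{8} = v_{10}  ⇒ sig = (3; 1)
  • {0,4,10}:  v_{0} + v_{4} + v_{10} = v_{7}  ⇒ sig = (3; 1)
  • {2,4,10}:  v_{2} + v_{4} + v_{10} = v_{5} + 2·v_{7} + v_{8}  ⇒ sig = (3; 1,1,2)
  • {3,7,8}:  v_{3} + v_{7} + v_{8} = v_{4} + 2·v_{10}  ⇒ sig = (3; 1,2)
  • {5,7,9}:  v_{5} + v_{7} + v_{9} = 2·v_{0} + v_{3}  ⇒ sig = (3; 1,2)
  • {4,5,8,9}:  v_{4} + v_{5} + v_{8} + v_{9} = 0  ⇒ sig = (4; —)
  • {0,5,7,8}:  v_{0} + v_{5} + v_{7} + v_{8} = v_{2}  ⇒ sig = (4; 1)
  • {4,5,9,10}:  v_{4} + v_{5} + v_{9} + v_{10} = v_{0} + v_{3}  ⇒ sig = (4; 1,1)
  • {0,3,4,5,7}:  v_{0} + v_{3} + v_{4} + v_{5} + v_{7} = v_{6}  ⇒ sig = (5; 1)

Sorted signature multiset PRS(X):
    (2; 1)
    (2; 1,1,1)
    (2; 1,1,1)
    (2; 1,1,1)
    (2; 1,1,1,1)
    (2; 1,1,2)
    (2; 1,1,2,2)
    (2; 1,2)
    (2; 1,2,3)
    (2; 2,3)
    (3; —)
    (3; 1)
    (3; 1)
    (3; 1,1,2)
    (3; 1,2)
    (3; 1,2)
    (4; —)
    (4; 1)
    (4; 1,1)
    (5; 1)


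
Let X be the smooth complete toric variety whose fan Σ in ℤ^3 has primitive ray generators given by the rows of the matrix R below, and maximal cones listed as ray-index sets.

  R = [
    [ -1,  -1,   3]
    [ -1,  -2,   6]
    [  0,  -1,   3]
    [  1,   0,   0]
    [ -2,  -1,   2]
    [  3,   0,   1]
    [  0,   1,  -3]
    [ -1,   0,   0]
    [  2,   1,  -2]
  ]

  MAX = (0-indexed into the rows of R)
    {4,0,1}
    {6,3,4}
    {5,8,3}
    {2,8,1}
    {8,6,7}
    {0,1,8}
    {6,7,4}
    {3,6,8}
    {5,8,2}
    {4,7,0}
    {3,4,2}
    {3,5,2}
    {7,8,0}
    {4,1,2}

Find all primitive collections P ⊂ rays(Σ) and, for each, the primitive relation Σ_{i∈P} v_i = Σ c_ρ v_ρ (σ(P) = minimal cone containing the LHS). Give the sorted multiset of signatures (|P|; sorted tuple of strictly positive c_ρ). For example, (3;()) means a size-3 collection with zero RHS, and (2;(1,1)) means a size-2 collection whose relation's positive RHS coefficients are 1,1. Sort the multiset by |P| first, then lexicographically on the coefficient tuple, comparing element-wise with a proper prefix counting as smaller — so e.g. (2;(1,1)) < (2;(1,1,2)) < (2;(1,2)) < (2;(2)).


The 16 primitive collections of Σ (r=9, n=3):

  {2,6}:  v_{2} + v_{6} = 0  →  sig = (2;())
  {3,7}:  v_{3} + v_{7} = 0  →  sig = (2;())
  {4,8}:  v_{4} + v_{8} = 0  →  sig = (2;())
  {0,2}:  v_{0} + v_{2} = v_{1}  →  sig = (2;(1))
  {0,3}:  v_{0} + v_{3} = v_{2}  →  sig = (2;(1))
  {0,6}:  v_{0} + v_{6} = v_{7}  →  sig = (2;(1))
  {1,6}:  v_{1} + v_{6} = v_{0}  →  sig = (2;(1))
  {2,7}:  v_{2} + v_{7} = v_{0}  →  sig = (2;(1))
  {4,5}:  v_{4} + v_{5} = v_{2} + v_{3}  →  sig = (2;(1,1))
  {5,6}:  v_{5} + v_{6} = v_{3} + v_{8}  →  sig = (2;(1,1))
  {5,7}:  v_{5} + v_{7} = v_{2} + v_{8}  →  sig = (2;(1,1))
  {0,5}:  v_{0} + v_{5} = 2·v_{2} + v_{8}  →  sig = (2;(1,2))
  {1,5}:  v_{1} + v_{5} = 3·v_{2} + v_{8}  →  sig = (2;(1,3))
  {1,3}:  v_{1} + v_{3} = 2·v_{2}  →  sig = (2;(2))
  {1,7}:  v_{1} + v_{7} = 2·v_{0}  →  sig = (2;(2))
  {2,3,8}:  v_{2} + v_{3} + v_{8} = v_{5}  →  sig = (3;(1))

so the primitive-relation signature multiset is
    (2;())
    (2;())
    (2;())
    (2;(1))
    (2;(1))
    (2;(1))
    (2;(1))
    (2;(1))
    (2;(1,1))
    (2;(1,1))
    (2;(1,1))
    (2;(1,2))
    (2;(1,3))
    (2;(2))
    (2;(2))
    (3;(1))


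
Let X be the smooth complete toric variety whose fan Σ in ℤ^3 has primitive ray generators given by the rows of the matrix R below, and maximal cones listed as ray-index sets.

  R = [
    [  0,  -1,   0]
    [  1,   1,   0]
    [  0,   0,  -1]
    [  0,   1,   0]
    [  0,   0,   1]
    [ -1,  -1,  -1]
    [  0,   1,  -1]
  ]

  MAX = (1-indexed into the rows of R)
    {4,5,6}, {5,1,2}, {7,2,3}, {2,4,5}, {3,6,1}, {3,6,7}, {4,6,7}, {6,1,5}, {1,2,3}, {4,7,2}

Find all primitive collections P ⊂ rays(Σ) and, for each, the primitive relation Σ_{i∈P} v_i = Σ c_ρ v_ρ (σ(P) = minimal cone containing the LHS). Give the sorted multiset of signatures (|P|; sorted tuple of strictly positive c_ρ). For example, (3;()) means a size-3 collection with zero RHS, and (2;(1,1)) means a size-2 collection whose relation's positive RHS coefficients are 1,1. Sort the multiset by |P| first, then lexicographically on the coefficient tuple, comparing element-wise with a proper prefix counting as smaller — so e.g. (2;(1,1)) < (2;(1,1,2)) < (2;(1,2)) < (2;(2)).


Minimal non-faces — 6 found among 7 rays, 10 max cones:

  {1,4}:  v_{1} + v_{4} = 0  →  sig = (2;())
  {3,5}:  v_{3} + v_{5} = 0  →  sig = (2;())
  {1,7}:  v_{1} + v_{7} = v_{3}  →  sig = (2;(1))
  {2,6}:  v_{2} + v_{6} = v_{3}  →  sig = (2;(1))
  {3,4}:  v_{3} + v_{4} = v_{7}  →  sig = (2;(1))
  {5,7}:  v_{5} + v_{7} = v_{4}  →  sig = (2;(1))

Sorted signature multiset PRS(X):
    |P|=2: 6 collections, coeffs (), (), (1), (1), (1), (1)


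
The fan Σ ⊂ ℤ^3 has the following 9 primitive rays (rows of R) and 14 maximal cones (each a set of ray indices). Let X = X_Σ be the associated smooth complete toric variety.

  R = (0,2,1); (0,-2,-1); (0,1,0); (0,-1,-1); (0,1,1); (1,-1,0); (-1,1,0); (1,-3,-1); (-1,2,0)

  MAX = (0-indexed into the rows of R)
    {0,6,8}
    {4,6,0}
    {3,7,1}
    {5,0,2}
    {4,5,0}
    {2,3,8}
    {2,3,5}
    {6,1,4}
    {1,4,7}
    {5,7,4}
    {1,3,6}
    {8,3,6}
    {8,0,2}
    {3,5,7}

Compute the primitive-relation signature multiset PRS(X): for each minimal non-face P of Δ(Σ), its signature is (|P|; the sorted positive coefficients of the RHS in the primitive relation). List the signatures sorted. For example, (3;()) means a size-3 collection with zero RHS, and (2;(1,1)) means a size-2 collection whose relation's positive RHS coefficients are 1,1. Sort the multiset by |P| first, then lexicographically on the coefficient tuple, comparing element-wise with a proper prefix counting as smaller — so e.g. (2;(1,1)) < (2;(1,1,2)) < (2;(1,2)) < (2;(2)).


|primitive collections| = 15. Relations:

  P={0,1}:  v_{0} + v_{1} = 0  so sig = (2;())
  P={3,4}:  v_{3} + v_{4} = 0  so sig = (2;())
  P={5,6}:  v_{5} + v_{6} = 0  so sig = (2;())
  P={0,3}:  v_{0} + v_{3} = v_{2}  so sig = (2;(1))
  P={0,7}:  v_{0} + v_{7} = v_{5}  so sig = (2;(1))
  P={1,2}:  v_{1} + v_{2} = v_{3}  so sig = (2;(1))
  P={1,5}:  v_{1} + v_{5} = v_{7}  so sig = (2;(1))
  P={2,4}:  v_{2} + v_{4} = v_{0}  so sig = (2;(1))
  P={2,6}:  v_{2} + v_{6} = v_{8}  so sig = (2;(1))
  P={5,8}:  v_{5} + v_{8} = v_{2}  so sig = (2;(1))
  P={6,7}:  v_{6} + v_{7} = v_{1}  so sig = (2;(1))
  P={7,8}:  v_{7} + v_{8} = v_{3}  so sig = (2;(1))
  P={1,8}:  v_{1} + v_{8} = v_{3} + v_{6}  so sig = (2;(1,1))
  P={2,7}:  v_{2} + v_{7} = v_{3} + v_{5}  so sig = (2;(1,1))
  P={4,8}:  v_{4} + v_{8} = v_{0} + v_{6}  so sig = (2;(1,1))

Hence PRS(X_Σ) =
    |P|=2: 15 collections, coeffs (), (), (), (1), (1), (1), (1), (1), (1), (1), (1), (1), (1,1), (1,1), (1,1)


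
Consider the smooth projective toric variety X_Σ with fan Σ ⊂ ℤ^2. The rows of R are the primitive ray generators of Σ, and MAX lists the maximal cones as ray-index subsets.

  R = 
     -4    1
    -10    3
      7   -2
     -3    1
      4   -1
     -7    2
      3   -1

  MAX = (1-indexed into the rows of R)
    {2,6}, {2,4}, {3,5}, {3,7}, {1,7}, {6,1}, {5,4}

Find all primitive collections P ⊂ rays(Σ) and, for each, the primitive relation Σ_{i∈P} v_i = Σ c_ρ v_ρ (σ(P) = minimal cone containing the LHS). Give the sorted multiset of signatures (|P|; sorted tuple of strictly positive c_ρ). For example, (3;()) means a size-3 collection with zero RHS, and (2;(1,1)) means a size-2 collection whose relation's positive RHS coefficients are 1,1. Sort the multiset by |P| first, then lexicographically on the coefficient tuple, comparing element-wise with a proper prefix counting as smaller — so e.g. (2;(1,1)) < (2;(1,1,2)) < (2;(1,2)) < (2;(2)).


The 14 primitive collections of Σ (r=7, n=2):

  • {1,5}:  v_{1} + v_{5} = 0  so sig = (2;())
  • {3,6}:  v_{3} + v_{6} = 0  so sig = (2;())
  • {4,7}:  v_{4} + v_{7} = 0  so sig = (2;())
  • {1,3}:  v_{1} + v_{3} = v_{7}  so sig = (2;(1))
  • {1,4}:  v_{1} + v_{4} = v_{6}  so sig = (2;(1))
  • {2,3}:  v_{2} + v_{3} = v_{4}  so sig = (2;(1))
  • {2,7}:  v_{2} + v_{7} = v_{6}  so sig = (2;(1))
  • {3,4}:  v_{3} + v_{4} = v_{5}  so sig = (2;(1))
  • {4,6}:  v_{4} + v_{6} = v_{2}  so sig = (2;(1))
  • {5,6}:  v_{5} + v_{6} = v_{4}  so sig = (2;(1))
  • {5,7}:  v_{5} + v_{7} = v_{3}  so sig = (2;(1))
  • {6,7}:  v_{6} + v_{7} = v_{1}  so sig = (2;(1))
  • {1,2}:  v_{1} + v_{2} = 2·v_{6}  so sig = (2;(2))
  • {2,5}:  v_{2} + v_{5} = 2·v_{4}  so sig = (2;(2))

Hence PRS(X_Σ) =
{ (2;()) ×3,  (2;(1)) ×9,  (2;(2)) ×2 }


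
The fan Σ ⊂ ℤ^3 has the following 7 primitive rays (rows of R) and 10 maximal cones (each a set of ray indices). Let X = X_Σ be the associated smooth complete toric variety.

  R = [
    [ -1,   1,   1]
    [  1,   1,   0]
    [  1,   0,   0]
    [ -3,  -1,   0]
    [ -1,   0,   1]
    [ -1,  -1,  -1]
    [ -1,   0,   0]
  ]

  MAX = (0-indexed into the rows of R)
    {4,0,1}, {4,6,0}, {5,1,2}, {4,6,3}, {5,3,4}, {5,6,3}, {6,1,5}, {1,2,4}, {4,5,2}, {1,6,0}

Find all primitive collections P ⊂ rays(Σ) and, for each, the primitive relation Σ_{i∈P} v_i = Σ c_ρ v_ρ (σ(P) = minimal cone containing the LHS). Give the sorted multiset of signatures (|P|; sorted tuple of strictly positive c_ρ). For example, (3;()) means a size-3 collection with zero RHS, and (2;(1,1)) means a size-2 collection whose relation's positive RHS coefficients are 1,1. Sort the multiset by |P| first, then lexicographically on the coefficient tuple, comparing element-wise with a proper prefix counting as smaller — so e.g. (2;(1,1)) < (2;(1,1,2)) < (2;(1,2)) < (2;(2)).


Σ has 9 primitive collections:

  P={2,6}:  v_{2} + v_{6} = 0  ⇒ sig = (2;())
  P={0,2}:  v_{0} + v_{2} = v_{1} + v_{4}  ⇒ sig = (2;(1,1))
  P={2,3}:  v_{2} + v_{3} = v_{4} + v_{5}  ⇒ sig = (2;(1,1))
  P={0,3}:  v_{0} + v_{3} = v_{4} + 3·v_{6}  ⇒ sig = (2;(1,3))
  P={0,5}:  v_{0} + v_{5} = 2·v_{6}  ⇒ sig = (2;(2))
  P={1,3}:  v_{1} + v_{3} = 2·v_{6}  ⇒ sig = (2;(2))
  P={1,4,5}:  v_{1} + v_{4} + v_{5} = v_{6}  ⇒ sig = (3;(1))
  P={1,4,6}:  v_{1} + v_{4} + v_{6} = v_{0}  ⇒ sig = (3;(1))
  P={4,5,6}:  v_{4} + v_{5} + v_{6} = v_{3}  ⇒ sig = (3;(1))

Sorted signature multiset PRS(X):
    |P|=2: 6 collections, coeffs (), (1,1), (1,1), (1,3), (2), (2)
    |P|=3: 3 collections, coeffs (1), (1), (1)


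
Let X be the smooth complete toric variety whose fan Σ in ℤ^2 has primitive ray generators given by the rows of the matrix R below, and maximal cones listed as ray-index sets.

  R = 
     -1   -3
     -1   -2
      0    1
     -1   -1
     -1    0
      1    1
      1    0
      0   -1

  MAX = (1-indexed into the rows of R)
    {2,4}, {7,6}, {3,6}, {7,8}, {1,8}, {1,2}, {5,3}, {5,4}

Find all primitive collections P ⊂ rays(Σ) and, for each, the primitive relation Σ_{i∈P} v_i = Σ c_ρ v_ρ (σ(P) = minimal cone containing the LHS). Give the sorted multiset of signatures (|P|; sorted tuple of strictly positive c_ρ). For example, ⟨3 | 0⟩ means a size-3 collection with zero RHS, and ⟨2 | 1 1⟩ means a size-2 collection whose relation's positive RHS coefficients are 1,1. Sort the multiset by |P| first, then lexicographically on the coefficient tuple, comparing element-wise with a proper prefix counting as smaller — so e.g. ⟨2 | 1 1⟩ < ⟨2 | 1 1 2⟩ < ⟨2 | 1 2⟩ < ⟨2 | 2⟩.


Primitive collections (20):

  • {3,8}:  v_{3} + v_{8} = 0  ⟹  sig = ⟨2 | 0⟩
  • {4,6}:  v_{4} + v_{6} = 0  ⟹  sig = ⟨2 | 0⟩
  • {5,7}:  v_{5} + v_{7} = 0  ⟹  sig = ⟨2 | 0⟩
  • {1,3}:  v_{1} + v_{3} = v_{2}  ⟹  sig = ⟨2 | 1⟩
  • {2,3}:  v_{2} + v_{3} = v_{4}  ⟹  sig = ⟨2 | 1⟩
  • {2,6}:  v_{2} + v_{6} = v_{8}  ⟹  sig = ⟨2 | 1⟩
  • {2,8}:  v_{2} + v_{8} = v_{1}  ⟹  sig = ⟨2 | 1⟩
  • {3,4}:  v_{3} + v_{4} = v_{5}  ⟹  sig = ⟨2 | 1⟩
  • {3,7}:  v_{3} + v_{7} = v_{6}  ⟹  sig = ⟨2 | 1⟩
  • {4,7}:  v_{4} + v_{7} = v_{8}  ⟹  sig = ⟨2 | 1⟩
  • {4,8}:  v_{4} + v_{8} = v_{2}  ⟹  sig = ⟨2 | 1⟩
  • {5,6}:  v_{5} + v_{6} = v_{3}  ⟹  sig = ⟨2 | 1⟩
  • {5,8}:  v_{5} + v_{8} = v_{4}  ⟹  sig = ⟨2 | 1⟩
  • {6,8}:  v_{6} + v_{8} = v_{7}  ⟹  sig = ⟨2 | 1⟩
  • {1,5}:  v_{1} + v_{5} = v_{2} + v_{4}  ⟹  sig = ⟨2 | 1 1⟩
  • {1,4}:  v_{1} + v_{4} = 2·v_{2}  ⟹  sig = ⟨2 | 2⟩
  • {1,6}:  v_{1} + v_{6} = 2·v_{8}  ⟹  sig = ⟨2 | 2⟩
  • {2,5}:  v_{2} + v_{5} = 2·v_{4}  ⟹  sig = ⟨2 | 2⟩
  • {2,7}:  v_{2} + v_{7} = 2·v_{8}  ⟹  sig = ⟨2 | 2⟩
  • {1,7}:  v_{1} + v_{7} = 3·v_{8}  ⟹  sig = ⟨2 | 3⟩

Sorted signature multiset PRS(X):
{ ⟨2 | 0⟩ ×3,  ⟨2 | 1⟩ ×11,  ⟨2 | 1 1⟩,  ⟨2 | 2⟩ ×4,  ⟨2 | 3⟩ }


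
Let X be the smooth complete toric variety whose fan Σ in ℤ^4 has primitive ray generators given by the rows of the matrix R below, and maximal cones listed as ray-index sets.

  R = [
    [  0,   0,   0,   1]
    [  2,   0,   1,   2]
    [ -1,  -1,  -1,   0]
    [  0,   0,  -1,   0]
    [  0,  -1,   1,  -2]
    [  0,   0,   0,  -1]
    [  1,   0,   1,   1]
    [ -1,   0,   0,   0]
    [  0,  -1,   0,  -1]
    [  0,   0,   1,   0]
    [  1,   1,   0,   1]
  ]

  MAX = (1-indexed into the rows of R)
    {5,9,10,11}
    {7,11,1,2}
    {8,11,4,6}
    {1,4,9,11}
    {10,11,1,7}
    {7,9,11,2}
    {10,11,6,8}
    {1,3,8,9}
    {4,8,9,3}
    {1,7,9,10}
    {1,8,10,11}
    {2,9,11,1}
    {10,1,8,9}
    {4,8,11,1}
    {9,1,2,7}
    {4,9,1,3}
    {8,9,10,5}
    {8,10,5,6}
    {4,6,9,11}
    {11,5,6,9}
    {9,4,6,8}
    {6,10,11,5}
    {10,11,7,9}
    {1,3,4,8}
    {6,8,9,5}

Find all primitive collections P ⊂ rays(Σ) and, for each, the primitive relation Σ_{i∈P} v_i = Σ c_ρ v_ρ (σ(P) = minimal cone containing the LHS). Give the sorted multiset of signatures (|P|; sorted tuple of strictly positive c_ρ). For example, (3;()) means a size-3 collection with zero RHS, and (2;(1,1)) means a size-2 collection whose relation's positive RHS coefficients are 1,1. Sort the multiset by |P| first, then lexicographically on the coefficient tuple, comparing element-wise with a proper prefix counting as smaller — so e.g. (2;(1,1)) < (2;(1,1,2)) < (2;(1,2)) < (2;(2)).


25 collections generate NE(X_Σ); each relation:

  P = {1,6}:  v_{1} + v_{6} = 0 ; sig = (2;())
  P = {4,10}:  v_{4} + v_{10} = 0 ; sig = (2;())
  P = {1,5}:  v_{1} + v_{5} = v_{9} + v_{10} ; sig = (2;(1,1))
  P = {2,8}:  v_{2} + v_{8} = v_{1} + v_{7} ; sig = (2;(1,1))
  P = {3,11}:  v_{3} + v_{11} = v_{1} + v_{4} ; sig = (2;(1,1))
  P = {4,5}:  v_{4} + v_{5} = v_{6} + v_{9} ; sig = (2;(1,1))
  P = {7,8}:  v_{7} + v_{8} = v_{1} + v_{10} ; sig = (2;(1,1))
  P = {2,6}:  v_{2} + v_{6} = v_{7} + v_{9} + v_{11} ; sig = (2;(1,1,1))
  P = {3,6}:  v_{3} + v_{6} = v_{4} + v_{8} + v_{9} ; sig = (2;(1,1,1))
  P = {3,10}:  v_{3} + v_{10} = v_{1} + v_{8} + v_{9} ; sig = (2;(1,1,1))
  P = {4,7}:  v_{4} + v_{7} = v_{1} + v_{9} + v_{11} ; sig = (2;(1,1,1))
  P = {6,7}:  v_{6} + v_{7} = v_{9} + v_{10} + v_{11} ; sig = (2;(1,1,1))
  P = {2,5}:  v_{2} + v_{5} = v_{7} + 2·v_{9} + v_{10} + v_{11} ; sig = (2;(1,1,1,2))
  P = {3,5}:  v_{3} + v_{5} = v_{8} + 2·v_{9} ; sig = (2;(1,2))
  P = {3,7}:  v_{3} + v_{7} = 2·v_{1} + v_{9} ; sig = (2;(1,2))
  P = {5,7}:  v_{5} + v_{7} = 2·v_{9} + 2·v_{10} + v_{11} ; sig = (2;(1,2,2))
  P = {2,3}:  v_{2} + v_{3} = 3·v_{1} + 2·v_{9} + v_{11} ; sig = (2;(1,2,3))
  P = {2,10}:  v_{2} + v_{10} = 2·v_{7} ; sig = (2;(2))
  P = {2,4}:  v_{2} + v_{4} = 2·v_{1} + 2·v_{9} + 2·v_{11} ; sig = (2;(2,2,2))
  P = {8,9,11}:  v_{8} + v_{9} + v_{11} = 0 ; sig = (3;())
  P = {6,9,10}:  v_{6} + v_{9} + v_{10} = v_{5} ; sig = (3;(1))
  P = {5,8,11}:  v_{5} + v_{8} + v_{11} = v_{6} + v_{10} ; sig = (3;(1,1))
  P = {1,4,8,9}:  v_{1} + v_{4} + v_{8} + v_{9} = v_{3} ; sig = (4;(1))
  P = {1,7,9,11}:  v_{1} + v_{7} + v_{9} + v_{11} = v_{2} ; sig = (4;(1))
  P = {1,9,10,11}:  v_{1} + v_{9} + v_{10} + v_{11} = v_{7} ; sig = (4;(1))

Signatures (|P|; sorted positive RHS coefficients), sorted:
    |P|=2: 19 collections, coeffs (), (), (1,1), (1,1), (1,1), (1,1), (1,1), (1,1,1), (1,1,1), (1,1,1), (1,1,1), (1,1,1), (1,1,1,2), (1,2), (1,2), (1,2,2), (1,2,3), (2), (2,2,2)
    |P|=3: 3 collections, coeffs (), (1), (1,1)
    |P|=4: 3 collections, coeffs (1), (1), (1)


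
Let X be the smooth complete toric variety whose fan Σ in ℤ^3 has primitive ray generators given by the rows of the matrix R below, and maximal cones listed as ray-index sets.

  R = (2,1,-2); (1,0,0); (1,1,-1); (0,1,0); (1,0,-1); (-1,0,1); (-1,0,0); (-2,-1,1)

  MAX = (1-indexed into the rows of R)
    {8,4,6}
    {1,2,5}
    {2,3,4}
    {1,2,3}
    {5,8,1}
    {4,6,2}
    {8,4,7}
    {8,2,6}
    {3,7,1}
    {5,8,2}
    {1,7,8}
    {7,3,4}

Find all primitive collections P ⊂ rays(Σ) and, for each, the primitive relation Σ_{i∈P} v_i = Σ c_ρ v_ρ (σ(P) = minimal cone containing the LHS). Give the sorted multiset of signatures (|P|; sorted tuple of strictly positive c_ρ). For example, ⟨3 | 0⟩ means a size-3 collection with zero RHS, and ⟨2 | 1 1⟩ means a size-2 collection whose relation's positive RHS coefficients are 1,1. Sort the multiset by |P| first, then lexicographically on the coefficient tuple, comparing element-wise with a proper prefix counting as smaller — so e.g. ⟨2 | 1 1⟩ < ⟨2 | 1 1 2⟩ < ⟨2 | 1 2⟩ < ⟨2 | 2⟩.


|primitive collections| = 12. Relations:

  P = {2,7}:  v_{2} + v_{7} = 0  →  sig = ⟨2 | 0⟩
  P = {5,6}:  v_{5} + v_{6} = 0  →  sig = ⟨2 | 0⟩
  P = {1,6}:  v_{1} + v_{6} = v_{3}  →  sig = ⟨2 | 1⟩
  P = {3,5}:  v_{3} + v_{5} = v_{1}  →  sig = ⟨2 | 1⟩
  P = {3,6}:  v_{3} + v_{6} = v_{4}  →  sig = ⟨2 | 1⟩
  P = {3,8}:  v_{3} + v_{8} = v_{7}  →  sig = ⟨2 | 1⟩
  P = {4,5}:  v_{4} + v_{5} = v_{3}  →  sig = ⟨2 | 1⟩
  P = {5,7}:  v_{5} + v_{7} = v_{1} + v_{8}  →  sig = ⟨2 | 1 1⟩
  P = {6,7}:  v_{6} + v_{7} = v_{4} + v_{8}  →  sig = ⟨2 | 1 1⟩
  P = {1,4}:  v_{1} + v_{4} = 2·v_{3}  →  sig = ⟨2 | 2⟩
  P = {1,2,8}:  v_{1} + v_{2} + v_{8} = v_{5}  →  sig = ⟨3 | 1⟩
  P = {2,4,8}:  v_{2} + v_{4} + v_{8} = v_{6}  →  sig = ⟨3 | 1⟩

Hence PRS(X_Σ) =
    |P|=2: 10 collections, coeffs (), (), (1), (1), (1), (1), (1), (1,1), (1,1), (2)
    |P|=3: 2 collections, coeffs (1), (1)


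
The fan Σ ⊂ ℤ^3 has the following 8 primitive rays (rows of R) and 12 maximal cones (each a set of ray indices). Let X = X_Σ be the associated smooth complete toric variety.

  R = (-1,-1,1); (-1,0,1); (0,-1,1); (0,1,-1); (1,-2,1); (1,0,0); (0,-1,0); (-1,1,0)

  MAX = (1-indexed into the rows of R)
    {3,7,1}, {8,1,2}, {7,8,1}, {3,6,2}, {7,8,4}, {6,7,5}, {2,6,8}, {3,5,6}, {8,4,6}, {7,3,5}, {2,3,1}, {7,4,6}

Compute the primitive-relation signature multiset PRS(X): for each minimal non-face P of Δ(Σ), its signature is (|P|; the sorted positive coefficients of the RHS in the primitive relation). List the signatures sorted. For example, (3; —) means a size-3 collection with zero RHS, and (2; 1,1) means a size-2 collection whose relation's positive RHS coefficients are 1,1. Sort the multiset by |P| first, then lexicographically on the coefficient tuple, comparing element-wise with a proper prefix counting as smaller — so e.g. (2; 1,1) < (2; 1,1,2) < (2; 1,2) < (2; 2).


Δ(Σ) — 8 vertices, 12 min non-faces:

  • {3,4}:  v_{3} + v_{4} = 0 — sig = (2; —)
  • {1,6}:  v_{1} + v_{6} = v_{3} — sig = (2; 1)
  • {2,4}:  v_{2} + v_{4} = v_{8} — sig = (2; 1)
  • {2,7}:  v_{2} + v_{7} = v_{1} — sig = (2; 1)
  • {3,8}:  v_{3} + v_{8} = v_{2} — sig = (2; 1)
  • {5,8}:  v_{5} + v_{8} = v_{3} — sig = (2; 1)
  • {1,4}:  v_{1} + v_{4} = v_{7} + v_{8} — sig = (2; 1,1)
  • {4,5}:  v_{4} + v_{5} = v_{6} + v_{7} — sig = (2; 1,1)
  • {1,5}:  v_{1} + v_{5} = 2·v_{3} + v_{7} — sig = (2; 1,2)
  • {2,5}:  v_{2} + v_{5} = 2·v_{3} — sig = (2; 2)
  • {6,7,8}:  v_{6} + v_{7} + v_{8} = 0 — sig = (3; —)
  • {3,6,7}:  v_{3} + v_{6} + v_{7} = v_{5} — sig = (3; 1)

Sorted signature multiset PRS(X):
{ (2; —),  (2; 1) ×5,  (2; 1,1) ×2,  (2; 1,2),  (2; 2),  (3; —),  (3; 1) }


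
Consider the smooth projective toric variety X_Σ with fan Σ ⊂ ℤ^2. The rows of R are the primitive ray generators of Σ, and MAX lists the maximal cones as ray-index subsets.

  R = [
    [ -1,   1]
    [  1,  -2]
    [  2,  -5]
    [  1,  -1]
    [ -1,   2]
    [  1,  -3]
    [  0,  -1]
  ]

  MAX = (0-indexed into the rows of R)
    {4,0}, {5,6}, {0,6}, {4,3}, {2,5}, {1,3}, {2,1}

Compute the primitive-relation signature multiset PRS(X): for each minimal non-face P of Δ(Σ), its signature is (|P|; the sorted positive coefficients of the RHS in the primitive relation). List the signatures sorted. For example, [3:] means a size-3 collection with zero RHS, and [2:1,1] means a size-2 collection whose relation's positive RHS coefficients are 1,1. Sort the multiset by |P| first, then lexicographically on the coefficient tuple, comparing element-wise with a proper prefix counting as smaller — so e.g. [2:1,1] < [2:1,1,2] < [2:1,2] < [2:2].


The 14 primitive collections of Σ (r=7, n=2):

  • {0,3}:  v_{0} + v_{3} = 0 — sig = [2:]
  • {1,4}:  v_{1} + v_{4} = 0 — sig = [2:]
  • {0,1}:  v_{0} + v_{1} = v_{6} — sig = [2:1]
  • {1,5}:  v_{1} + v_{5} = v_{2} — sig = [2:1]
  • {1,6}:  v_{1} + v_{6} = v_{5} — sig = [2:1]
  • {2,4}:  v_{2} + v_{4} = v_{5} — sig = [2:1]
  • {3,6}:  v_{3} + v_{6} = v_{1} — sig = [2:1]
  • {4,5}:  v_{4} + v_{5} = v_{6} — sig = [2:1]
  • {4,6}:  v_{4} + v_{6} = v_{0} — sig = [2:1]
  • {0,2}:  v_{0} + v_{2} = v_{5} + v_{6} — sig = [2:1,1]
  • {0,5}:  v_{0} + v_{5} = 2·v_{6} — sig = [2:2]
  • {2,6}:  v_{2} + v_{6} = 2·v_{5} — sig = [2:2]
  • {3,5}:  v_{3} + v_{5} = 2·v_{1} — sig = [2:2]
  • {2,3}:  v_{2} + v_{3} = 3·v_{1} — sig = [2:3]

so the primitive-relation signature multiset is
    [2:]
    [2:]
    [2:1]
    [2:1]
    [2:1]
    [2:1]
    [2:1]
    [2:1]
    [2:1]
    [2:1,1]
    [2:2]
    [2:2]
    [2:2]
    [2:3]


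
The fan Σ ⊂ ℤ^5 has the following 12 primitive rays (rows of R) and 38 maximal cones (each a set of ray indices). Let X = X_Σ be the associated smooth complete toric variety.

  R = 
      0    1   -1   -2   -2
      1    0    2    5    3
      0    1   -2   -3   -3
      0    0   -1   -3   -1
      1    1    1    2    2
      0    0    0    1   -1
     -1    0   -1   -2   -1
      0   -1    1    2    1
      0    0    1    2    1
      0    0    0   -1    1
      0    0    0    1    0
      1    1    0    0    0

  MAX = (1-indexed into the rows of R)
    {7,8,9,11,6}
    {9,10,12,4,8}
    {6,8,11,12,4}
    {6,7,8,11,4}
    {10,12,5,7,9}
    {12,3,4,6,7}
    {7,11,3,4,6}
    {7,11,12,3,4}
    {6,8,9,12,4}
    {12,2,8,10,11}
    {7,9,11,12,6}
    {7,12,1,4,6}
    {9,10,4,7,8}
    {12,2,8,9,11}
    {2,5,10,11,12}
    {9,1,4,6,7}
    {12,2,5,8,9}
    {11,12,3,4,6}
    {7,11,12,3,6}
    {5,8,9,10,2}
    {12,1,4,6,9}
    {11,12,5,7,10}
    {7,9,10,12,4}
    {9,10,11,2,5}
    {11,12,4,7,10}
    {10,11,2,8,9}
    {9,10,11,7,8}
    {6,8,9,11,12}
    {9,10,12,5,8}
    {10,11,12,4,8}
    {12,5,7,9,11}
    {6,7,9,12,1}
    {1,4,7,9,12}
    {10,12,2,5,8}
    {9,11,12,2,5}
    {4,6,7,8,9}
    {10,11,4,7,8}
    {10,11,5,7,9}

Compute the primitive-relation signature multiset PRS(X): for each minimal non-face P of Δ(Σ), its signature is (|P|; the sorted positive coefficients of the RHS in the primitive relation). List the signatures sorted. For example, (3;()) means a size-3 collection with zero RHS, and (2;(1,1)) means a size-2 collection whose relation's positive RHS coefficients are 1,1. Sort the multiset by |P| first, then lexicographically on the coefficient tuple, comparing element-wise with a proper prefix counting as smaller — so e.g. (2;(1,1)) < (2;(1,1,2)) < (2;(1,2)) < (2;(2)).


25 minimal non-faces of Δ(Σ) (on 12 rays):

  P={6,10}:  v_{6} + v_{10} = 0  so sig = (2;())
  P={4,5}:  v_{4} + v_{5} = v_{10} + v_{12}  so sig = (2;(1,1))
  P={1,2}:  v_{1} + v_{2} = v_{9} + v_{11} + v_{12}  so sig = (2;(1,1,1))
  P={1,8}:  v_{1} + v_{8} = v_{4} + v_{6} + v_{9}  so sig = (2;(1,1,1))
  P={1,11}:  v_{1} + v_{11} = v_{6} + v_{7} + v_{12}  so sig = (2;(1,1,1))
  P={3,8}:  v_{3} + v_{8} = v_{4} + v_{6} + v_{11}  so sig = (2;(1,1,1))
  P={3,9}:  v_{3} + v_{9} = v_{6} + v_{7} + v_{12}  so sig = (2;(1,1,1))
  P={5,6}:  v_{5} + v_{6} = v_{9} + v_{11} + v_{12}  so sig = (2;(1,1,1))
  P={1,10}:  v_{1} + v_{10} = v_{4} + v_{7} + v_{9} + v_{12}  so sig = (2;(1,1,1,1))
  P={2,4}:  v_{2} + v_{4} = v_{8} + v_{10} + v_{11} + v_{12}  so sig = (2;(1,1,1,1))
  P={3,10}:  v_{3} + v_{10} = v_{4} + v_{7} + v_{11} + v_{12}  so sig = (2;(1,1,1,1))
  P={2,6}:  v_{2} + v_{6} = v_{8} + v_{9} + 2·v_{11} + v_{12}  so sig = (2;(1,1,1,2))
  P={1,5}:  v_{1} + v_{5} = v_{7} + v_{9} + 2·v_{12}  so sig = (2;(1,1,2))
  P={2,7}:  v_{2} + v_{7} = v_{9} + v_{10} + 2·v_{11}  so sig = (2;(1,1,2))
  P={3,5}:  v_{3} + v_{5} = v_{7} + v_{11} + 2·v_{12}  so sig = (2;(1,1,2))
  P={2,3}:  v_{2} + v_{3} = 2·v_{11} + v_{12}  so sig = (2;(1,2))
  P={1,3}:  v_{1} + v_{3} = v_{4} + 2·v_{6} + 2·v_{7} + 2·v_{12}  so sig = (2;(1,2,2,2))
  P={4,9,11}:  v_{4} + v_{9} + v_{11} = 0  so sig = (3;())
  P={7,8,12}:  v_{7} + v_{8} + v_{12} = 0  so sig = (3;())
  P={5,8,11}:  v_{5} + v_{8} + v_{11} = v_{2}  so sig = (3;(1))
  P={5,7,8}:  v_{5} + v_{7} + v_{8} = v_{9} + v_{10} + v_{11}  so sig = (3;(1,1,1))
  P={9,10,11,12}:  v_{9} + v_{10} + v_{11} + v_{12} = v_{5}  so sig = (4;(1))
  P={2,9,10,12}:  v_{2} + v_{9} + v_{10} + v_{12} = 2·v_{5} + v_{8}  so sig = (4;(1,2))
  P={4,6,7,9,12}:  v_{4} + v_{6} + v_{7} + v_{9} + v_{12} = v_{1}  so sig = (5;(1))
  P={4,6,7,11,12}:  v_{4} + v_{6} + v_{7} + v_{11} + v_{12} = v_{3}  so sig = (5;(1))

Signatures (|P|; sorted positive RHS coefficients), sorted:
{ (2;()),  (2;(1,1)),  (2;(1,1,1)) ×6,  (2;(1,1,1,1)) ×3,  (2;(1,1,1,2)),  (2;(1,1,2)) ×3,  (2;(1,2)),  (2;(1,2,2,2)),  (3;()) ×2,  (3;(1)),  (3;(1,1,1)),  (4;(1)),  (4;(1,2)),  (5;(1)) ×2 }
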